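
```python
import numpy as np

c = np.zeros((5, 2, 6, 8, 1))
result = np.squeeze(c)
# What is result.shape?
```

(5, 2, 6, 8)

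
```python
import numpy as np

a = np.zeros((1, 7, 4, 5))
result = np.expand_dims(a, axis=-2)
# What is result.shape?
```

(1, 7, 4, 1, 5)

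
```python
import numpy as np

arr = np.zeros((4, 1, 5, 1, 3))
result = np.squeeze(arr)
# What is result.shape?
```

(4, 5, 3)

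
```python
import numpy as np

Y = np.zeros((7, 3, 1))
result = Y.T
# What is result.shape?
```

(1, 3, 7)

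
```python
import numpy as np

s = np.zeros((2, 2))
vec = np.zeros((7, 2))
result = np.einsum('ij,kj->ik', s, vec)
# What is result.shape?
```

(2, 7)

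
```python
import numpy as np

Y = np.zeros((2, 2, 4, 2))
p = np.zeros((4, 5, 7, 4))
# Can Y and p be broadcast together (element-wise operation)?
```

No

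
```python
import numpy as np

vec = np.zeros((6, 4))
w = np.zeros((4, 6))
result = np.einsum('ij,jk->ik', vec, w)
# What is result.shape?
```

(6, 6)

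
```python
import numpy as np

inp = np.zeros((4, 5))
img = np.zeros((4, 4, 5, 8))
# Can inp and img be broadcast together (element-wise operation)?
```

No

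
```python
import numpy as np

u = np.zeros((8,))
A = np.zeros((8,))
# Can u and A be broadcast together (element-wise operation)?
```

Yes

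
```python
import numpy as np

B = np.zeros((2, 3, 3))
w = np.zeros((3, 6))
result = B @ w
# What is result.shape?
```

(2, 3, 6)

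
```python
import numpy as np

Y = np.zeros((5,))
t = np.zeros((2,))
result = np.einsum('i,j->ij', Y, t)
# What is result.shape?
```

(5, 2)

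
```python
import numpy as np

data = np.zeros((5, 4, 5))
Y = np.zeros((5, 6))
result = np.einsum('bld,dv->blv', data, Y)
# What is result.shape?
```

(5, 4, 6)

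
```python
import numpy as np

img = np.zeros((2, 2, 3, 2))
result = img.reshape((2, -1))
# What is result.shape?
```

(2, 12)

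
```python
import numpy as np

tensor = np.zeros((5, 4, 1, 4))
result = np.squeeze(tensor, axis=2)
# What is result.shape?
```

(5, 4, 4)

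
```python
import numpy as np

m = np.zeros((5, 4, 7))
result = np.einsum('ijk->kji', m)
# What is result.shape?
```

(7, 4, 5)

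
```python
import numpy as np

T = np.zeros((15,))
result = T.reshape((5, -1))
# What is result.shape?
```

(5, 3)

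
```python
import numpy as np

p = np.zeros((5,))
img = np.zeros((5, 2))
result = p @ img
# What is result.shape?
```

(2,)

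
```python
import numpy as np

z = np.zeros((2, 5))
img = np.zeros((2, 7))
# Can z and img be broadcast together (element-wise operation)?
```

No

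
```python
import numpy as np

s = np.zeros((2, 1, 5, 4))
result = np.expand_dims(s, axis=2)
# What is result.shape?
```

(2, 1, 1, 5, 4)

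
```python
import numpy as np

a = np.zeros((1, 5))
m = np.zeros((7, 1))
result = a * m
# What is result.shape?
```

(7, 5)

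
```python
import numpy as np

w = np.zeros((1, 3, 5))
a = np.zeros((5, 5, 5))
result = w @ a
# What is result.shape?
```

(5, 3, 5)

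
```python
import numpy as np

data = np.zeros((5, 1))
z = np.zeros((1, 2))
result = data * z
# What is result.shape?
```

(5, 2)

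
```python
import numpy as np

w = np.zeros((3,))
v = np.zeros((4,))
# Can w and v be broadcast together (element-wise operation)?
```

No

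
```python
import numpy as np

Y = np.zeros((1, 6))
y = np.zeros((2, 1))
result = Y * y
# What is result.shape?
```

(2, 6)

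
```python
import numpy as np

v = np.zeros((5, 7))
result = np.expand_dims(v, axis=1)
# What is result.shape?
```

(5, 1, 7)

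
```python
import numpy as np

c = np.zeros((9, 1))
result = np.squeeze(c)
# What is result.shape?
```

(9,)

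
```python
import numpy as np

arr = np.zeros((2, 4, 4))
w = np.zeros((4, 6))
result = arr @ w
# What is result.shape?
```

(2, 4, 6)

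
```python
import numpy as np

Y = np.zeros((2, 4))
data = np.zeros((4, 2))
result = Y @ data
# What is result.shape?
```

(2, 2)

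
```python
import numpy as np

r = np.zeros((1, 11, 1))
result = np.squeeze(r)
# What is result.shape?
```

(11,)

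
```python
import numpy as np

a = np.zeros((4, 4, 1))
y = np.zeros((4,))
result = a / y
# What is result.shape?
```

(4, 4, 4)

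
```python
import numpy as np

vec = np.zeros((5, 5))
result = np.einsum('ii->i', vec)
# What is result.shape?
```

(5,)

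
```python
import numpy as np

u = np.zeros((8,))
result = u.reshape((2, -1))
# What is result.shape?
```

(2, 4)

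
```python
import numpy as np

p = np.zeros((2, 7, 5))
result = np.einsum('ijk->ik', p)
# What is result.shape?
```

(2, 5)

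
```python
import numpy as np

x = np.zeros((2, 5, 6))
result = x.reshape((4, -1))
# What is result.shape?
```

(4, 15)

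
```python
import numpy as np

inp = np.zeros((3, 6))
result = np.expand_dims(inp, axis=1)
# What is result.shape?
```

(3, 1, 6)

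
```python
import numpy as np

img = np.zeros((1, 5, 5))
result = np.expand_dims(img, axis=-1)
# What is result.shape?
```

(1, 5, 5, 1)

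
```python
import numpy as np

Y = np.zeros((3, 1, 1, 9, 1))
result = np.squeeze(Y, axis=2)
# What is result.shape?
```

(3, 1, 9, 1)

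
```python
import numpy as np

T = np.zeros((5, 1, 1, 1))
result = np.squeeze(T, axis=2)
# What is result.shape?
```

(5, 1, 1)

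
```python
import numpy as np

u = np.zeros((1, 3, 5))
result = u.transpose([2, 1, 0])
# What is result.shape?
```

(5, 3, 1)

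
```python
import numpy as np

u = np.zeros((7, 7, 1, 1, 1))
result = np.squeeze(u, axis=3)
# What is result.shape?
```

(7, 7, 1, 1)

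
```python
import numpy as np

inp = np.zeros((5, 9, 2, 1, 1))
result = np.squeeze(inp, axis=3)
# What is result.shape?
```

(5, 9, 2, 1)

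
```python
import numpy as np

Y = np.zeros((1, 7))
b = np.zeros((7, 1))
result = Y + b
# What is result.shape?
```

(7, 7)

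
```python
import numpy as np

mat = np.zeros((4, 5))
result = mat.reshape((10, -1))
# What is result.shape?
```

(10, 2)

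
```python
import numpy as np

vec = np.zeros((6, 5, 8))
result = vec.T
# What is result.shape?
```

(8, 5, 6)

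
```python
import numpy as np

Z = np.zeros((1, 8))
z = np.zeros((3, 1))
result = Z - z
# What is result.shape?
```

(3, 8)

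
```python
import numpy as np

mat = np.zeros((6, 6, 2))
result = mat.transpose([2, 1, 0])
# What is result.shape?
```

(2, 6, 6)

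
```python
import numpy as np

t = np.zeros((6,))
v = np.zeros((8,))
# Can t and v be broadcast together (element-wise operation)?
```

No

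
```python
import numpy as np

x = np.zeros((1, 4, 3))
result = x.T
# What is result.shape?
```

(3, 4, 1)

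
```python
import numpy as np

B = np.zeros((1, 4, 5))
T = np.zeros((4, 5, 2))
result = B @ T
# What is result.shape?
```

(4, 4, 2)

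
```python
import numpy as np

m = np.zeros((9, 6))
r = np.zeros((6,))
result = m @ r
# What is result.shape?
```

(9,)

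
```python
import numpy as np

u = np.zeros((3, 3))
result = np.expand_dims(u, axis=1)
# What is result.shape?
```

(3, 1, 3)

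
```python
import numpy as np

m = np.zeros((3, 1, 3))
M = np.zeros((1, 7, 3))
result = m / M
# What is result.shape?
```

(3, 7, 3)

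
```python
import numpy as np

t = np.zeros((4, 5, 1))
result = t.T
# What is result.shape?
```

(1, 5, 4)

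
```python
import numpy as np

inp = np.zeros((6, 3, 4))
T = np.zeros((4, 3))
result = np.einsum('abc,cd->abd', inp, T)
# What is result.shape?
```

(6, 3, 3)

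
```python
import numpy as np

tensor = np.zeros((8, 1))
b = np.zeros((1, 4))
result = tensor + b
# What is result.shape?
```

(8, 4)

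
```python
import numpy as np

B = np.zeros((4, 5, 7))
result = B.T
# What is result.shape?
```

(7, 5, 4)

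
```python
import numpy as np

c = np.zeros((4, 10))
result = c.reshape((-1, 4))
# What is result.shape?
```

(10, 4)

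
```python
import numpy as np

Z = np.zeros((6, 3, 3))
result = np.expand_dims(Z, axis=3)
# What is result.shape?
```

(6, 3, 3, 1)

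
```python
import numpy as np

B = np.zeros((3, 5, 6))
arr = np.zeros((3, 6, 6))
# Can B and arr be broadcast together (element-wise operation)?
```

No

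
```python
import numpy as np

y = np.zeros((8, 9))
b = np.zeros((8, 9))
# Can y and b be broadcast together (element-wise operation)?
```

Yes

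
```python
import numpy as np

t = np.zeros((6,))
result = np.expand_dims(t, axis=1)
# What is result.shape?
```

(6, 1)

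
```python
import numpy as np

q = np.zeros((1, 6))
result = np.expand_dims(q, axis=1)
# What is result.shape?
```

(1, 1, 6)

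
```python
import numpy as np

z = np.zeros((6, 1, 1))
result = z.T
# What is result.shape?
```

(1, 1, 6)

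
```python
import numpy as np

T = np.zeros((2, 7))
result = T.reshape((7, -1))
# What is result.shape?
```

(7, 2)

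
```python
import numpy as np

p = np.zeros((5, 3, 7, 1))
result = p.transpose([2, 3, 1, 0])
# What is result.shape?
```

(7, 1, 3, 5)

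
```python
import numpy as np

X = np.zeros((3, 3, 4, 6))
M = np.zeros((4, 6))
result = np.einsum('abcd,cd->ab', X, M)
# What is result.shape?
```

(3, 3)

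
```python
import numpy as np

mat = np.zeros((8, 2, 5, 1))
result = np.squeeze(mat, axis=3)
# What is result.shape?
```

(8, 2, 5)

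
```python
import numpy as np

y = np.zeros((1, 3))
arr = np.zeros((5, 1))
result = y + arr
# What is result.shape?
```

(5, 3)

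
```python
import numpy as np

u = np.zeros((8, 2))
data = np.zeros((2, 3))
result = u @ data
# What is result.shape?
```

(8, 3)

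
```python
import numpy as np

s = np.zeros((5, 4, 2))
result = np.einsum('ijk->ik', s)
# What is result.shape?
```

(5, 2)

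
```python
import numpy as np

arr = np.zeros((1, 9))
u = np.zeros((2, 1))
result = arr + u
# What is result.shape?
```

(2, 9)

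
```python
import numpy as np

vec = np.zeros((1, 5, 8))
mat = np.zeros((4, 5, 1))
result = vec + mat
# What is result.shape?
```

(4, 5, 8)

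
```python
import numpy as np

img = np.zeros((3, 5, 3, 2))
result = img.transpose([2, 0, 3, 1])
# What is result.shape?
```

(3, 3, 2, 5)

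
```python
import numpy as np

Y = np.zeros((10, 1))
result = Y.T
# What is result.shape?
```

(1, 10)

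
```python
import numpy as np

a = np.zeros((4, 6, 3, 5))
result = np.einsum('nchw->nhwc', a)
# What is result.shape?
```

(4, 3, 5, 6)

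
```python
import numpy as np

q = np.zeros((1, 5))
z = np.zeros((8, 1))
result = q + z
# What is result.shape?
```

(8, 5)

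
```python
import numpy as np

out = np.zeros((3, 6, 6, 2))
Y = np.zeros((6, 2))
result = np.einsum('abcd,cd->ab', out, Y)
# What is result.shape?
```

(3, 6)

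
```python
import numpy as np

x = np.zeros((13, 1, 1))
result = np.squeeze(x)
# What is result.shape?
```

(13,)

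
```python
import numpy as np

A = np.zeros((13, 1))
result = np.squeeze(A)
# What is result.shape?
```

(13,)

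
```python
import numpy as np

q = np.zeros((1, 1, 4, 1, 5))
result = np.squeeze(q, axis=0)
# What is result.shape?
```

(1, 4, 1, 5)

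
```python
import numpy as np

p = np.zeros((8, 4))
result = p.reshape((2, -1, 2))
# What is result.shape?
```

(2, 8, 2)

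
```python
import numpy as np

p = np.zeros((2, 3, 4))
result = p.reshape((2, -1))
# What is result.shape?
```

(2, 12)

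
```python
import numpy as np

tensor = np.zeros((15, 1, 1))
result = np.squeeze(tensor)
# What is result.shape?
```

(15,)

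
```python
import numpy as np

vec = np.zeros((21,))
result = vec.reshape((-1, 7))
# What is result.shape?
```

(3, 7)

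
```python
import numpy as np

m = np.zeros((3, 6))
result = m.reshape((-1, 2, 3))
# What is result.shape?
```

(3, 2, 3)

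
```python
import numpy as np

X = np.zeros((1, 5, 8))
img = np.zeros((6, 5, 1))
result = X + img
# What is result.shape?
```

(6, 5, 8)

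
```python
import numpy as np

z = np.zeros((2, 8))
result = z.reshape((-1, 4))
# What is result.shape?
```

(4, 4)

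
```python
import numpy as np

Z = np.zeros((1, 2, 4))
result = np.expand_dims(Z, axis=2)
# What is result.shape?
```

(1, 2, 1, 4)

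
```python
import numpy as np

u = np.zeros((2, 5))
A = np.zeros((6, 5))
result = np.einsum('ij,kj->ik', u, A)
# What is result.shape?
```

(2, 6)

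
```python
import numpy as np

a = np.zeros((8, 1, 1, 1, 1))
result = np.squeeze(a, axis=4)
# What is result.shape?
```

(8, 1, 1, 1)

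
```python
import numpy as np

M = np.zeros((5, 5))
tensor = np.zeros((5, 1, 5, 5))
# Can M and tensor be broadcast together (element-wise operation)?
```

Yes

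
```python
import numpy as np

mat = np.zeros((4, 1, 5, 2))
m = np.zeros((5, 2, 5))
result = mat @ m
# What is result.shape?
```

(4, 5, 5, 5)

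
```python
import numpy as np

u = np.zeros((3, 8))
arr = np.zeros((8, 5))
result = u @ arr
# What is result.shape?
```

(3, 5)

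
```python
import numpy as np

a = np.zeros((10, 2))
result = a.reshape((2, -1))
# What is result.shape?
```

(2, 10)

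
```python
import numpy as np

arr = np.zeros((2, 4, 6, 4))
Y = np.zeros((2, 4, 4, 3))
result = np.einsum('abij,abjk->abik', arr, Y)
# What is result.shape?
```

(2, 4, 6, 3)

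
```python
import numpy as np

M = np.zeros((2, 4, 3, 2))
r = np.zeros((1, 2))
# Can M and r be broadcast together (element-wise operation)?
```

Yes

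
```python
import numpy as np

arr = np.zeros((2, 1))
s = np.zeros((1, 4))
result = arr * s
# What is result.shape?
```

(2, 4)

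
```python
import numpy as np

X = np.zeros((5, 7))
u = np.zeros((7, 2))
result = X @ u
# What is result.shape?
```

(5, 2)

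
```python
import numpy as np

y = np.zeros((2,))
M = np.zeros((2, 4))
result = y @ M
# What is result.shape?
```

(4,)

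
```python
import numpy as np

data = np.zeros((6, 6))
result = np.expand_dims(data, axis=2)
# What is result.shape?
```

(6, 6, 1)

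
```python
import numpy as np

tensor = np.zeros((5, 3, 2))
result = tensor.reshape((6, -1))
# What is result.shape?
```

(6, 5)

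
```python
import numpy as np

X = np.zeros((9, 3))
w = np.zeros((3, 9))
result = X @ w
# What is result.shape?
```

(9, 9)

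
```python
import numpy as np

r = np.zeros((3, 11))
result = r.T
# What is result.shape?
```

(11, 3)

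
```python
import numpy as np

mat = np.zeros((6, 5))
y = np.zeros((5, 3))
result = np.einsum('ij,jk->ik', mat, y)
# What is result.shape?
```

(6, 3)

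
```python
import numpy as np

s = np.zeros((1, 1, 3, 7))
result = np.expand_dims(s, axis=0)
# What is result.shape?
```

(1, 1, 1, 3, 7)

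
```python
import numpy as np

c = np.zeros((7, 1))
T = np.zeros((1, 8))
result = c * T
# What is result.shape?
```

(7, 8)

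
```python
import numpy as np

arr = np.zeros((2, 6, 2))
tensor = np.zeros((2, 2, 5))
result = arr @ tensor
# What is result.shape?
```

(2, 6, 5)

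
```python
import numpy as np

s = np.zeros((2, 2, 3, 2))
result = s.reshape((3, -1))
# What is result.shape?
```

(3, 8)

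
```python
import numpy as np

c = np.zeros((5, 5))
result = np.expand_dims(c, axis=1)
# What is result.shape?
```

(5, 1, 5)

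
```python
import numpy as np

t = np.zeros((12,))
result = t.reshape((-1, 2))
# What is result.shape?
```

(6, 2)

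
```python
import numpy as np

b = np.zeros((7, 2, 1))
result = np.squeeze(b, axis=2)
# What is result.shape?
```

(7, 2)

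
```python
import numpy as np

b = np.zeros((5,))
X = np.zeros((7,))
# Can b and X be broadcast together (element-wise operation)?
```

No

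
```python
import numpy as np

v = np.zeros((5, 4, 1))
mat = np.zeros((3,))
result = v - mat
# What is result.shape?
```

(5, 4, 3)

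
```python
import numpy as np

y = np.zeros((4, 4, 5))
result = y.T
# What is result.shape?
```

(5, 4, 4)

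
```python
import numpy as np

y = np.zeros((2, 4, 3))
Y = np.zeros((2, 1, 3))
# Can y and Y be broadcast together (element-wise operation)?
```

Yes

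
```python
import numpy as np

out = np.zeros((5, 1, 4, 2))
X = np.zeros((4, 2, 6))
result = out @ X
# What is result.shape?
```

(5, 4, 4, 6)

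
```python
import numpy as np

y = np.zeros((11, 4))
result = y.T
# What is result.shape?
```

(4, 11)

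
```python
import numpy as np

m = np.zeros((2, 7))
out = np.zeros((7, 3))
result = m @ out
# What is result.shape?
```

(2, 3)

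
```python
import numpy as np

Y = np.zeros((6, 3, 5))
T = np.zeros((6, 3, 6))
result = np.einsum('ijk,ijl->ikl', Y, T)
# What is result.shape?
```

(6, 5, 6)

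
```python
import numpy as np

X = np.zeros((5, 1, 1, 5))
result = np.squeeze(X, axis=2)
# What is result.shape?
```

(5, 1, 5)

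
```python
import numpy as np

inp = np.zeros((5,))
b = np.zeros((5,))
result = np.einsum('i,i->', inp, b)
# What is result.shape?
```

()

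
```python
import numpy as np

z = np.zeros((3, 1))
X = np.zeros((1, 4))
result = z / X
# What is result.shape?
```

(3, 4)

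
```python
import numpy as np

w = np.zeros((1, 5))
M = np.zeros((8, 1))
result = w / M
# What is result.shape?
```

(8, 5)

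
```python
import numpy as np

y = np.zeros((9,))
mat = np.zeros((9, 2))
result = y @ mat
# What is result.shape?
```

(2,)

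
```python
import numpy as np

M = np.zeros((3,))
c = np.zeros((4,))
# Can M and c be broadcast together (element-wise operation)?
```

No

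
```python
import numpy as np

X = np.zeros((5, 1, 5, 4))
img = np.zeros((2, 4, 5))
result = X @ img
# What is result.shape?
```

(5, 2, 5, 5)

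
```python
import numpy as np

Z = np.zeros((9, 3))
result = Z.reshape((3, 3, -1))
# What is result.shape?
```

(3, 3, 3)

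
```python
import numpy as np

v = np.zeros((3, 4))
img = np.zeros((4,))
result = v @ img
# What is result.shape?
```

(3,)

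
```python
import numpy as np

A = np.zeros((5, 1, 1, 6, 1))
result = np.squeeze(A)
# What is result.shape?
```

(5, 6)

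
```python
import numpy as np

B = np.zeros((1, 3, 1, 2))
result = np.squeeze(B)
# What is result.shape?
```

(3, 2)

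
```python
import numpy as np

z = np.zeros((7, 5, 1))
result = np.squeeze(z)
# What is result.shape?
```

(7, 5)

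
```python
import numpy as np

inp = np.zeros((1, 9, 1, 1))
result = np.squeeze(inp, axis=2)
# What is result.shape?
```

(1, 9, 1)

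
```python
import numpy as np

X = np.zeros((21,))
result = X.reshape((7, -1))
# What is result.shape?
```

(7, 3)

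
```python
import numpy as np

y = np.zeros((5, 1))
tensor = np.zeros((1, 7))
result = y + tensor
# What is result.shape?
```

(5, 7)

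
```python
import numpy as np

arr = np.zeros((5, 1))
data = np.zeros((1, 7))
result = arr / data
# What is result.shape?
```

(5, 7)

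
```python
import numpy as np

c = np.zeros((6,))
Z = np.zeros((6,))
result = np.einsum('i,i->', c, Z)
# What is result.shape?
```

()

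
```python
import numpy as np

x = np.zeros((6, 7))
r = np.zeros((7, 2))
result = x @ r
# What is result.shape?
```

(6, 2)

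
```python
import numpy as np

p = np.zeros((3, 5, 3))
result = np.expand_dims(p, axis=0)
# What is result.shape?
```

(1, 3, 5, 3)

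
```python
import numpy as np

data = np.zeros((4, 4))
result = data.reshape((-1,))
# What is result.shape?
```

(16,)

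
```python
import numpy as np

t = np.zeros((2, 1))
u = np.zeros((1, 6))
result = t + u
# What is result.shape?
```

(2, 6)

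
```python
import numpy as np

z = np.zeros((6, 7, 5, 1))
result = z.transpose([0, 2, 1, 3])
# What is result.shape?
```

(6, 5, 7, 1)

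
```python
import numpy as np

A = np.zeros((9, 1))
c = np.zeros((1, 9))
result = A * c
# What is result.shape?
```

(9, 9)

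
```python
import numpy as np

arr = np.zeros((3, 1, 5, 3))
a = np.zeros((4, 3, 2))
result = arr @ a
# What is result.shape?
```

(3, 4, 5, 2)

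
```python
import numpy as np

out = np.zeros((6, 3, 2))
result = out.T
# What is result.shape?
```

(2, 3, 6)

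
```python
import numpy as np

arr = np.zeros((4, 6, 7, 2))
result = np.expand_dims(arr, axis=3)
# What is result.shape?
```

(4, 6, 7, 1, 2)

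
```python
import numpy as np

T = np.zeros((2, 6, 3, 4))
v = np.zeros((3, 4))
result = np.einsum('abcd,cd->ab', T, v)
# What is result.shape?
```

(2, 6)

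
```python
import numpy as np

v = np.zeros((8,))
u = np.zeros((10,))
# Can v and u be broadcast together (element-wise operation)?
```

No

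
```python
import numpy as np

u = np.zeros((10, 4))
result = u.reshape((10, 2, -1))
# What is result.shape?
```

(10, 2, 2)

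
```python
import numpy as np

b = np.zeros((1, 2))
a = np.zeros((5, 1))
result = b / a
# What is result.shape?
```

(5, 2)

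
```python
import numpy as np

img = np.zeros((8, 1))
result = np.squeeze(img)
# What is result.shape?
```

(8,)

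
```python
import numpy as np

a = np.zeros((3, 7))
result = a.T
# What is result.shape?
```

(7, 3)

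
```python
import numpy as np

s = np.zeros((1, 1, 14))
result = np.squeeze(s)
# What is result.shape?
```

(14,)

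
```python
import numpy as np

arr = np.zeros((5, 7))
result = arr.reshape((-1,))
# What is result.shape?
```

(35,)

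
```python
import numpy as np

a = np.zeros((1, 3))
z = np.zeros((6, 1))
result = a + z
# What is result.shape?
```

(6, 3)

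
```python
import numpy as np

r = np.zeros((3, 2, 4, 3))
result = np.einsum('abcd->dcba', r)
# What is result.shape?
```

(3, 4, 2, 3)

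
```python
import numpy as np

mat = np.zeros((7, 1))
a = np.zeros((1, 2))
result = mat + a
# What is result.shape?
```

(7, 2)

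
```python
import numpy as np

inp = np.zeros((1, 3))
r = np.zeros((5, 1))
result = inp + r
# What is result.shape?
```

(5, 3)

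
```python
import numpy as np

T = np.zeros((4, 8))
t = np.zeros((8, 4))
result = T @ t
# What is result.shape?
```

(4, 4)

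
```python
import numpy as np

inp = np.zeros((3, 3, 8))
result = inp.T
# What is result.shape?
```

(8, 3, 3)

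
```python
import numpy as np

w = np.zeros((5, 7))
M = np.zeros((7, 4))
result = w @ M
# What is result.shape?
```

(5, 4)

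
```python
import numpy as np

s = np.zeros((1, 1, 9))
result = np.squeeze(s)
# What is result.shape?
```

(9,)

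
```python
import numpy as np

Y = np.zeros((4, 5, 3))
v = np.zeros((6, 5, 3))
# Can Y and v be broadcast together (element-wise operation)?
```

No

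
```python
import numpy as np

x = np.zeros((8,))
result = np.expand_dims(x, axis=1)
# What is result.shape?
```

(8, 1)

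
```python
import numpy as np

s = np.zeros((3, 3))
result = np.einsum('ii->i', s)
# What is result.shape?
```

(3,)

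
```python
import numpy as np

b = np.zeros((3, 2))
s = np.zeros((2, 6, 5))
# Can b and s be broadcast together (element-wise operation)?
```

No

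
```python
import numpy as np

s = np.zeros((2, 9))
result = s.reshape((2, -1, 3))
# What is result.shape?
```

(2, 3, 3)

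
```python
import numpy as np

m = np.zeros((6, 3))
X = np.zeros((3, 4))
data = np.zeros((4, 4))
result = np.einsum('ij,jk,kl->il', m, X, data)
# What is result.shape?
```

(6, 4)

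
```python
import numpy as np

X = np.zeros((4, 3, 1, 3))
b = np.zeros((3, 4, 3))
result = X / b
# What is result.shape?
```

(4, 3, 4, 3)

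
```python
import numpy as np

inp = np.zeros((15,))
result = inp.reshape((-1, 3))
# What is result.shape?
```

(5, 3)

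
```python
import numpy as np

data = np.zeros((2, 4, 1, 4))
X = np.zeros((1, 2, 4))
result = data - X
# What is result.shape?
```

(2, 4, 2, 4)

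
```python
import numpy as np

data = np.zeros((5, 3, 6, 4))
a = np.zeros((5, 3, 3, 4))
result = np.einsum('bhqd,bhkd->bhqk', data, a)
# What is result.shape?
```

(5, 3, 6, 3)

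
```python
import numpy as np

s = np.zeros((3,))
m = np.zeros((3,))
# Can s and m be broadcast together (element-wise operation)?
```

Yes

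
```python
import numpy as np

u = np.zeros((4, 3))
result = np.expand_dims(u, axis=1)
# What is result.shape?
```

(4, 1, 3)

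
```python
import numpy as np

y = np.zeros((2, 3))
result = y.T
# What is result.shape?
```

(3, 2)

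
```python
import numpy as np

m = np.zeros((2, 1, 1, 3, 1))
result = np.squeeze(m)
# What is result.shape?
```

(2, 3)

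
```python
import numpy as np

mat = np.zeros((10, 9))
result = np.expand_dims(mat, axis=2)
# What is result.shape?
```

(10, 9, 1)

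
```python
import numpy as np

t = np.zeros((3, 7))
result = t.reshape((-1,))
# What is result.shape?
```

(21,)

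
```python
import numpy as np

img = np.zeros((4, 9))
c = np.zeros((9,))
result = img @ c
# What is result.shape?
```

(4,)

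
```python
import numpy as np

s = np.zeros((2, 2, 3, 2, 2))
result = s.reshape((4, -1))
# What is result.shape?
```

(4, 12)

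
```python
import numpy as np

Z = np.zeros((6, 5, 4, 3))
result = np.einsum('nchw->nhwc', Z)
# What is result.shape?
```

(6, 4, 3, 5)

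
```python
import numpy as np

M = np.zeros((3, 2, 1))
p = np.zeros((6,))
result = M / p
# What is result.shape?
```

(3, 2, 6)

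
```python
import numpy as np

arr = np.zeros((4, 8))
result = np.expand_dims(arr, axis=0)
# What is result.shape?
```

(1, 4, 8)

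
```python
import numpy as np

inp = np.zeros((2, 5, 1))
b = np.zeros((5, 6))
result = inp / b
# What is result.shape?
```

(2, 5, 6)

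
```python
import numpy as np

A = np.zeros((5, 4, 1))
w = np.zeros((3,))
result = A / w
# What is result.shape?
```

(5, 4, 3)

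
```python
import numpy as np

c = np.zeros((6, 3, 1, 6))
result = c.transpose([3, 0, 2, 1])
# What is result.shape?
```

(6, 6, 1, 3)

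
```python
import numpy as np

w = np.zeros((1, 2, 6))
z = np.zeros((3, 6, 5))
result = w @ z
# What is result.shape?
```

(3, 2, 5)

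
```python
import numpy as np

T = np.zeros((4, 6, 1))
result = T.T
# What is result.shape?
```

(1, 6, 4)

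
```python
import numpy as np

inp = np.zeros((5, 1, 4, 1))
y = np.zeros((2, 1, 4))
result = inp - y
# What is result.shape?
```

(5, 2, 4, 4)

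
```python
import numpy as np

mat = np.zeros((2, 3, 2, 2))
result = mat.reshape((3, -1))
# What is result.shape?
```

(3, 8)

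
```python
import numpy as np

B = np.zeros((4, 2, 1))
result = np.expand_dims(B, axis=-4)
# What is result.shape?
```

(1, 4, 2, 1)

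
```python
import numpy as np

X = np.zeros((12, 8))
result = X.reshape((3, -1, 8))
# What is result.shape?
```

(3, 4, 8)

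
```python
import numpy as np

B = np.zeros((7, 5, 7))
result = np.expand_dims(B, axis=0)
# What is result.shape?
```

(1, 7, 5, 7)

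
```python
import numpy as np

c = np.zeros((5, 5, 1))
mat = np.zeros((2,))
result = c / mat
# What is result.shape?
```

(5, 5, 2)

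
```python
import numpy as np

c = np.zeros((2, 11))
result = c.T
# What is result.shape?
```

(11, 2)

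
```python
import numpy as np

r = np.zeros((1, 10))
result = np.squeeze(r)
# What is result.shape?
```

(10,)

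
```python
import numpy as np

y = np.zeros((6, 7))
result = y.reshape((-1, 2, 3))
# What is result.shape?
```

(7, 2, 3)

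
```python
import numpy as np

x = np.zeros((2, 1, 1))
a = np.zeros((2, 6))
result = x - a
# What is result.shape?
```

(2, 2, 6)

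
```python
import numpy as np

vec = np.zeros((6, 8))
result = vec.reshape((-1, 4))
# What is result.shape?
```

(12, 4)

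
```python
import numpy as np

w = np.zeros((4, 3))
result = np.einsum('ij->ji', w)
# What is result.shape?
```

(3, 4)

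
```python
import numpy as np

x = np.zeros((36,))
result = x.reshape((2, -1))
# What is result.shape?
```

(2, 18)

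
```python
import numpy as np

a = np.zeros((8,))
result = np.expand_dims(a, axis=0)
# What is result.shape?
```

(1, 8)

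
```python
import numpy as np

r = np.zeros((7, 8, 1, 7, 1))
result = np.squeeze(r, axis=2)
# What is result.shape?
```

(7, 8, 7, 1)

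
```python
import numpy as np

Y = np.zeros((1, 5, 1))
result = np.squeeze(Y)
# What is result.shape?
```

(5,)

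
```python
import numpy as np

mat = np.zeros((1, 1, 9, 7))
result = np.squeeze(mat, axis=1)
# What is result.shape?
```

(1, 9, 7)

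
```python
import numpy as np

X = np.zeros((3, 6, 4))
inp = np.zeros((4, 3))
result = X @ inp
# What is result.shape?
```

(3, 6, 3)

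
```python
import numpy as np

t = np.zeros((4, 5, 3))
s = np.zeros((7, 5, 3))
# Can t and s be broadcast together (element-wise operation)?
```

No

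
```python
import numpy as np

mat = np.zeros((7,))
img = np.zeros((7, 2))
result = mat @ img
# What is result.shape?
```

(2,)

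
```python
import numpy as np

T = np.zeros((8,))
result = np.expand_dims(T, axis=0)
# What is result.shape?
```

(1, 8)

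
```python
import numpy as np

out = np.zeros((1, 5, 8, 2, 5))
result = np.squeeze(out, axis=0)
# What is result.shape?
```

(5, 8, 2, 5)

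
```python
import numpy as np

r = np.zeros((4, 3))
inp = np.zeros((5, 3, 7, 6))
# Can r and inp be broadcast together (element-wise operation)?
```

No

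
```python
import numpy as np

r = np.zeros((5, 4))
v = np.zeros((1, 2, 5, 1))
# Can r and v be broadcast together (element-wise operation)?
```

Yes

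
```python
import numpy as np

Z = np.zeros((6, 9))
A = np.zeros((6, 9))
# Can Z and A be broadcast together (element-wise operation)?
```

Yes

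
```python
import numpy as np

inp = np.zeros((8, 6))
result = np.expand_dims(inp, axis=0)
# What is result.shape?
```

(1, 8, 6)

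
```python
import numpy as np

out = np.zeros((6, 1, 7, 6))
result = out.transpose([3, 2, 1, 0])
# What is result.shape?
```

(6, 7, 1, 6)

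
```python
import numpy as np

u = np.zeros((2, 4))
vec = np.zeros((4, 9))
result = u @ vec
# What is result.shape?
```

(2, 9)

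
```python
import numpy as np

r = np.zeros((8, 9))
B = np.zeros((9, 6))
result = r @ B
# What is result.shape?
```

(8, 6)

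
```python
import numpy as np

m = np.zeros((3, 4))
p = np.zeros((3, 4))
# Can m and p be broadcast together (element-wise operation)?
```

Yes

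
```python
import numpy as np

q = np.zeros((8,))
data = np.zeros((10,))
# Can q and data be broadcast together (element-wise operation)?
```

No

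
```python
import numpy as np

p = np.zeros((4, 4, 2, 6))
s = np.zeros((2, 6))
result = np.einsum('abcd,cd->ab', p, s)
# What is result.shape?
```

(4, 4)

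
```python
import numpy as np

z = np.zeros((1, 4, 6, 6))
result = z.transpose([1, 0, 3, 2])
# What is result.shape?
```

(4, 1, 6, 6)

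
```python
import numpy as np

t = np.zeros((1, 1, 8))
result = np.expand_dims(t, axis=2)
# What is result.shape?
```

(1, 1, 1, 8)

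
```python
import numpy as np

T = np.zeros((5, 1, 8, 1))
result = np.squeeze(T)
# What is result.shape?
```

(5, 8)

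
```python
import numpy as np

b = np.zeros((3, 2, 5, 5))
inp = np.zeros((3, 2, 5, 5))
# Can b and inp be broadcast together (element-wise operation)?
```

Yes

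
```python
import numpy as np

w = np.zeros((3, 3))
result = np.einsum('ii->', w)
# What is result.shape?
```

()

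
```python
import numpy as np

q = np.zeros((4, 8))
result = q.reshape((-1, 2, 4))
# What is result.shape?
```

(4, 2, 4)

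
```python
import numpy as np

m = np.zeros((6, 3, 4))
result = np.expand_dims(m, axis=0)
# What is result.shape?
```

(1, 6, 3, 4)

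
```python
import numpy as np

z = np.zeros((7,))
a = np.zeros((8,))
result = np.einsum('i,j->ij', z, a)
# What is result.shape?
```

(7, 8)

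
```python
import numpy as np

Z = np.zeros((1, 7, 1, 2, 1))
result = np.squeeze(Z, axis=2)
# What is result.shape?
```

(1, 7, 2, 1)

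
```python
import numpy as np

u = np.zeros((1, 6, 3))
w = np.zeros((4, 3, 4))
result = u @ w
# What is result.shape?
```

(4, 6, 4)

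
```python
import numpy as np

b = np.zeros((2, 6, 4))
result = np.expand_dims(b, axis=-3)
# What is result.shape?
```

(2, 1, 6, 4)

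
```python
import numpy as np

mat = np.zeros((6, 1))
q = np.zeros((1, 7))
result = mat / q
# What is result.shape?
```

(6, 7)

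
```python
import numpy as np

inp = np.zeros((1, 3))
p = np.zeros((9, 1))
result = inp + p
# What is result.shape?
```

(9, 3)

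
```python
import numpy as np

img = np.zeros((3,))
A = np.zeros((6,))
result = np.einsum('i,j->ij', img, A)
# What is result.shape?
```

(3, 6)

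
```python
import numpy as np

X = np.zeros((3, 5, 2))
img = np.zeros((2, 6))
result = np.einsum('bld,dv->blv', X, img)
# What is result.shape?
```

(3, 5, 6)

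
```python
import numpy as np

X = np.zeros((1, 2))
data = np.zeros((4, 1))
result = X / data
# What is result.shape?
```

(4, 2)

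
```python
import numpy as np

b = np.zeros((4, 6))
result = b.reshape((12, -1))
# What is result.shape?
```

(12, 2)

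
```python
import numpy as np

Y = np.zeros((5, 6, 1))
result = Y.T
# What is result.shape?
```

(1, 6, 5)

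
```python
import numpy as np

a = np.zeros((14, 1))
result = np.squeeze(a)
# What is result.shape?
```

(14,)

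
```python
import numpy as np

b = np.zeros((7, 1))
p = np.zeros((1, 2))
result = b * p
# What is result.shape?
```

(7, 2)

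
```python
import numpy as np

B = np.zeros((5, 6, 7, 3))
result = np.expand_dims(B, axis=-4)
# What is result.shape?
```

(5, 1, 6, 7, 3)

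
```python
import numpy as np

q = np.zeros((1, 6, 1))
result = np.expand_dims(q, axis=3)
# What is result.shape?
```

(1, 6, 1, 1)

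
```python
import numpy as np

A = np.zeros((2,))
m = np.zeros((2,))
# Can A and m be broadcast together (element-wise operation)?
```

Yes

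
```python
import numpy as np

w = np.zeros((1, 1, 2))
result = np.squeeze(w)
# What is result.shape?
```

(2,)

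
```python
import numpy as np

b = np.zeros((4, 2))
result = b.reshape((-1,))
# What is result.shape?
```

(8,)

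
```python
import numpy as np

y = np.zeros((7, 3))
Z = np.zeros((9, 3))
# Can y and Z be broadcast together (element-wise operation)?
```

No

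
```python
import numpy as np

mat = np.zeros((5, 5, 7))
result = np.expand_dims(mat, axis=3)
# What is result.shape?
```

(5, 5, 7, 1)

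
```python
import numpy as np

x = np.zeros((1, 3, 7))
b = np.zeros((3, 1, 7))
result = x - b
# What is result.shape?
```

(3, 3, 7)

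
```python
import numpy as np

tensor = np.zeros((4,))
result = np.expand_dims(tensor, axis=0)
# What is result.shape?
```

(1, 4)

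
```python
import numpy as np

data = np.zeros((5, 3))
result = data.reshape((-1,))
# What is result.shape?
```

(15,)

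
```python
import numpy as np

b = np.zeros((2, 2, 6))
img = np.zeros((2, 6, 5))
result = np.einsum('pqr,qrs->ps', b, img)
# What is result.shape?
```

(2, 5)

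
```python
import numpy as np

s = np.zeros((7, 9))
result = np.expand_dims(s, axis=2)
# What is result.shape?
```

(7, 9, 1)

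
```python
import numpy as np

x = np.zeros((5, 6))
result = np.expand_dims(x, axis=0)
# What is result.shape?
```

(1, 5, 6)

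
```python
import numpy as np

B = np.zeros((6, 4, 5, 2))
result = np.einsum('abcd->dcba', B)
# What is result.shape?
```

(2, 5, 4, 6)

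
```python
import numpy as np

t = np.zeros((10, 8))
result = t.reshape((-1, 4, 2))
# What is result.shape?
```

(10, 4, 2)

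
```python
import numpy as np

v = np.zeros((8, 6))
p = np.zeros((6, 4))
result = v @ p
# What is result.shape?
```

(8, 4)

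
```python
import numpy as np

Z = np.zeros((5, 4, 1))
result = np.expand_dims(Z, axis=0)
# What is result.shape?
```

(1, 5, 4, 1)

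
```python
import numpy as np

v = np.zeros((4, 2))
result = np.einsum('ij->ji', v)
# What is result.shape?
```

(2, 4)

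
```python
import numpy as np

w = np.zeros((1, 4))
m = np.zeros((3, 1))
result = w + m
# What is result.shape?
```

(3, 4)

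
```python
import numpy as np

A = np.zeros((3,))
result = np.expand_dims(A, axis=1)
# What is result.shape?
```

(3, 1)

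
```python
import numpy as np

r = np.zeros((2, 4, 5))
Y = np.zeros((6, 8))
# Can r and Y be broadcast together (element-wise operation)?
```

No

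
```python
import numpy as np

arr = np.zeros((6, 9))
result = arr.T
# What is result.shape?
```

(9, 6)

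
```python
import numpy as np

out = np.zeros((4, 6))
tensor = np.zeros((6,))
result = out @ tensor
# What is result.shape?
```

(4,)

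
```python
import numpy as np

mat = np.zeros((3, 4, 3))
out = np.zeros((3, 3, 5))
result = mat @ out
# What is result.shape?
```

(3, 4, 5)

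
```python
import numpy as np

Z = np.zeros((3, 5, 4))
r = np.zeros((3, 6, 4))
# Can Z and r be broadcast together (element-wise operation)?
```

No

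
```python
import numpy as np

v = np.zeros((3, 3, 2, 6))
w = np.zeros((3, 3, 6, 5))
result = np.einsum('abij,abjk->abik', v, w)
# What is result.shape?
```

(3, 3, 2, 5)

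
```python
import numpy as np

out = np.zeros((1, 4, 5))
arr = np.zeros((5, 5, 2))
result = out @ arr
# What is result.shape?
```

(5, 4, 2)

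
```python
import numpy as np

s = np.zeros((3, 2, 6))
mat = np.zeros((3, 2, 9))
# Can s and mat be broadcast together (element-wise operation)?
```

No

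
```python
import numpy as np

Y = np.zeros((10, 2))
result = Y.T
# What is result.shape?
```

(2, 10)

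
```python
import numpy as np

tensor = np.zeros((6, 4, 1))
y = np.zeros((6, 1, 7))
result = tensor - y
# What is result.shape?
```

(6, 4, 7)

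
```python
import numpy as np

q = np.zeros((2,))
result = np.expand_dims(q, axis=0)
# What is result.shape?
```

(1, 2)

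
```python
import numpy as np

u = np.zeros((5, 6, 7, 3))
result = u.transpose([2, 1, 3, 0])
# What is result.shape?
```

(7, 6, 3, 5)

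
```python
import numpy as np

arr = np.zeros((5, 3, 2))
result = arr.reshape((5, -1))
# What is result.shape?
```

(5, 6)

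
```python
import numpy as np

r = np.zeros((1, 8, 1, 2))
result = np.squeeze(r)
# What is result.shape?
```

(8, 2)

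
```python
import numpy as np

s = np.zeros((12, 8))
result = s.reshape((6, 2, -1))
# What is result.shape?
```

(6, 2, 8)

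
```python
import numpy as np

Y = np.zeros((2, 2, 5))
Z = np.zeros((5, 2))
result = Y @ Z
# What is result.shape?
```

(2, 2, 2)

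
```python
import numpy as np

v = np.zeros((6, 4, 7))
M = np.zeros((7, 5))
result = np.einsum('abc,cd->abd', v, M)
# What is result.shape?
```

(6, 4, 5)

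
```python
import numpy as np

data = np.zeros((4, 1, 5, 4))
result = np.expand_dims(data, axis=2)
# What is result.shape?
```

(4, 1, 1, 5, 4)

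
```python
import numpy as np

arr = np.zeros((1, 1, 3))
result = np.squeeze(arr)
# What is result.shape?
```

(3,)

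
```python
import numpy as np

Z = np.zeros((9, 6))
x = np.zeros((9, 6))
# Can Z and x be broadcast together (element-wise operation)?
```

Yes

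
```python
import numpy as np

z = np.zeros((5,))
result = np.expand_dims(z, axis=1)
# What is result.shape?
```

(5, 1)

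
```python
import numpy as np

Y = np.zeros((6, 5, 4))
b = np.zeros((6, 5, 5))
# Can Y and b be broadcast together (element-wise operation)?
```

No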